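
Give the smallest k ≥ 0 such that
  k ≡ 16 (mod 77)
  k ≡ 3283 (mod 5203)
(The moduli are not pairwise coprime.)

gcd(77, 5203) = 11 and 11 | (3283 − 16), so the pair is consistent; merging gives k ≡ 8486 (mod 36421), where 36421 = lcm(77, 5203).
The solution is unique modulo lcm(77, 5203) = 36421.

8486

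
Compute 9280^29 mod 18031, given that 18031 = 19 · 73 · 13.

7365

Mod 19: 9280 ≡ 8; by Fermat, exponent reduces to 29 mod 18 = 11; 8^11 ≡ 12 (mod 19).
Mod 73: 9280 ≡ 9; 9^29 ≡ 65 (mod 73).
Mod 13: 9280 ≡ 11; by Fermat, exponent reduces to 29 mod 12 = 5; 11^5 ≡ 7 (mod 13).
Combine by CRT: x ≡ 12 (mod 19), x ≡ 65 (mod 73), x ≡ 7 (mod 13) ⇒ x ≡ 7365 (mod 18031).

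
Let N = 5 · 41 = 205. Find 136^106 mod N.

121

Mod 5: 136 ≡ 1; by Fermat, exponent reduces to 106 mod 4 = 2; 1^2 ≡ 1 (mod 5).
Mod 41: 136 ≡ 13; by Fermat, exponent reduces to 106 mod 40 = 26; 13^26 ≡ 39 (mod 41).
Combine by CRT: x ≡ 1 (mod 5), x ≡ 39 (mod 41) ⇒ x ≡ 121 (mod 205).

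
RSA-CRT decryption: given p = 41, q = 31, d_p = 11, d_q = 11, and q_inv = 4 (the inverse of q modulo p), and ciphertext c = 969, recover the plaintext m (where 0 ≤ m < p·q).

m₁ = c^(d_p) mod p: c ≡ 26 (mod 41), and 26^11 mod 41 = 12.
m₂ = c^(d_q) mod q: c ≡ 8 (mod 31), and 8^11 mod 31 = 8.
h = q_inv·(m₁ − m₂) mod p = 4·(12 − 8) mod 41 = 16.
m = m₂ + h·q = 8 + 16·31 = 504.

504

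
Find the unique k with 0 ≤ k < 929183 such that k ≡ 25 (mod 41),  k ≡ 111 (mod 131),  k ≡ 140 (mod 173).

470008

From k ≡ 25 (mod 41) write k = 25 + 41t. Substituting into k ≡ 111 (mod 131) gives 41t ≡ 86 (mod 131), and since 41⁻¹ ≡ 16 (mod 131), t ≡ 66. Hence k ≡ 25 + 41·66 = 2731 (mod 5371).
From k ≡ 2731 (mod 5371) write k = 2731 + 5371t. Substituting into k ≡ 140 (mod 173) gives 5371t ≡ 4 (mod 173), and since 8⁻¹ ≡ 65 (mod 173), t ≡ 87. Hence k ≡ 2731 + 5371·87 = 470008 (mod 929183).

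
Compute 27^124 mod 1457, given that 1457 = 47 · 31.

504

Mod 47: 27 ≡ 27; by Fermat, exponent reduces to 124 mod 46 = 32; 27^32 ≡ 34 (mod 47).
Mod 31: 27 ≡ 27; by Fermat, exponent reduces to 124 mod 30 = 4; 27^4 ≡ 8 (mod 31).
Combine by CRT: x ≡ 34 (mod 47), x ≡ 8 (mod 31) ⇒ x ≡ 504 (mod 1457).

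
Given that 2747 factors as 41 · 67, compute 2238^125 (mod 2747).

Mod 41: 2238 ≡ 24; by Fermat, exponent reduces to 125 mod 40 = 5; 24^5 ≡ 14 (mod 41).
Mod 67: 2238 ≡ 27; by Fermat, exponent reduces to 125 mod 66 = 59; 27^59 ≡ 3 (mod 67).
Combine by CRT: x ≡ 14 (mod 41), x ≡ 3 (mod 67) ⇒ x ≡ 137 (mod 2747).

137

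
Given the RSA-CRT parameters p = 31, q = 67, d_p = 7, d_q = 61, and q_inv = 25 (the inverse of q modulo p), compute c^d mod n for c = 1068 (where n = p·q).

m₁ = c^(d_p) mod p: c ≡ 14 (mod 31), and 14^7 mod 31 = 19.
m₂ = c^(d_q) mod q: c ≡ 63 (mod 67), and 63^61 mod 67 = 7.
h = q_inv·(m₁ − m₂) mod p = 25·(19 − 7) mod 31 = 21.
m = m₂ + h·q = 7 + 21·67 = 1414.

1414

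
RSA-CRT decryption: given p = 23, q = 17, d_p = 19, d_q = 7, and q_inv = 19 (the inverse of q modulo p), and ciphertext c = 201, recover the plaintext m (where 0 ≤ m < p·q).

m₁ = c^(d_p) mod p: c ≡ 17 (mod 23), and 17^19 mod 23 = 5.
m₂ = c^(d_q) mod q: c ≡ 14 (mod 17), and 14^7 mod 17 = 6.
h = q_inv·(m₁ − m₂) mod p = 19·(5 − 6) mod 23 = 4.
m = m₂ + h·q = 6 + 4·17 = 74.

74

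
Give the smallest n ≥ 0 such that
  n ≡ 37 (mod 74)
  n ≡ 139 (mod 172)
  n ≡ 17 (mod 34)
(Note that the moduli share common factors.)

gcd(74, 172) = 2 and 2 | (139 − 37), so the pair is consistent; merging gives n ≡ 999 (mod 6364), where 6364 = lcm(74, 172).
gcd(6364, 34) = 2 and 2 | (17 − 999), so the pair is consistent; merging gives n ≡ 77367 (mod 108188), where 108188 = lcm(6364, 34).
The solution is unique modulo lcm(74, 172, 34) = 108188.

77367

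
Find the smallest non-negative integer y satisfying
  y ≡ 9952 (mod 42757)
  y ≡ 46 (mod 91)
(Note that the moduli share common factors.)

266494

gcd(42757, 91) = 13 and 13 | (46 − 9952), so the pair is consistent; merging gives y ≡ 266494 (mod 299299), where 299299 = lcm(42757, 91).
The solution is unique modulo lcm(42757, 91) = 299299.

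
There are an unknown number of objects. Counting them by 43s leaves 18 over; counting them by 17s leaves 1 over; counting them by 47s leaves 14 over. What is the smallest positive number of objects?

The moduli are pairwise coprime; M = 43·17·47 = 34357.
M/43 = 799; 799 ≡ 25 (mod 43); 25·31 ≡ 1, so inverse 31.
M/17 = 2021; 2021 ≡ 15 (mod 17); 15·8 ≡ 1, so inverse 8.
M/47 = 731; 731 ≡ 26 (mod 47); 26·38 ≡ 1, so inverse 38.
N ≡ 18·799·31 + 1·2021·8 + 14·731·38 = 850902.
850902 mod 34357 = 26334.

26334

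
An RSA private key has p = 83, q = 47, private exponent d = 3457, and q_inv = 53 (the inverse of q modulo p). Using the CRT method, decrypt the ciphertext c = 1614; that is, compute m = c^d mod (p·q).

d_p = d mod (p−1) = 3457 mod 82 = 13; d_q = d mod (q−1) = 7.
m₁ = c^(d_p) mod p: c ≡ 37 (mod 83), and 37^13 mod 83 = 33.
m₂ = c^(d_q) mod q: c ≡ 16 (mod 47), and 16^7 mod 47 = 32.
h = q_inv·(m₁ − m₂) mod p = 53·(33 − 32) mod 83 = 53.
m = m₂ + h·q = 32 + 53·47 = 2523.

2523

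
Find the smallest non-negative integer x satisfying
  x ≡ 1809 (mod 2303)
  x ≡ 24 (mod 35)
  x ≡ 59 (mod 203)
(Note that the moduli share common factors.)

gcd(2303, 35) = 7 and 7 | (24 − 1809), so the pair is consistent; merging gives x ≡ 1809 (mod 11515), where 11515 = lcm(2303, 35).
gcd(11515, 203) = 7 and 7 | (59 − 1809), so the pair is consistent; merging gives x ≡ 278169 (mod 333935), where 333935 = lcm(11515, 203).
The solution is unique modulo lcm(2303, 35, 203) = 333935.

278169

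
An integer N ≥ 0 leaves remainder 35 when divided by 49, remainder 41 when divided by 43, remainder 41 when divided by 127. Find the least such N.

120183

Combine the congruences pairwise.
From N ≡ 35 (mod 49) write N = 35 + 49t. Substituting into N ≡ 41 (mod 43) gives 49t ≡ 6 (mod 43), and since 6⁻¹ ≡ 36 (mod 43), t ≡ 1. Hence N ≡ 35 + 49·1 = 84 (mod 2107).
From N ≡ 84 (mod 2107) write N = 84 + 2107t. Substituting into N ≡ 41 (mod 127) gives 2107t ≡ 84 (mod 127), and since 75⁻¹ ≡ 105 (mod 127), t ≡ 57. Hence N ≡ 84 + 2107·57 = 120183 (mod 267589).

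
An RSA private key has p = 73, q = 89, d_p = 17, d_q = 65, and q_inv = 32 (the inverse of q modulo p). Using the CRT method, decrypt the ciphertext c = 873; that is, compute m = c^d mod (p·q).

m₁ = c^(d_p) mod p: c ≡ 70 (mod 73), and 70^17 mod 73 = 49.
m₂ = c^(d_q) mod q: c ≡ 72 (mod 89), and 72^65 mod 89 = 21.
h = q_inv·(m₁ − m₂) mod p = 32·(49 − 21) mod 73 = 20.
m = m₂ + h·q = 21 + 20·89 = 1801.

1801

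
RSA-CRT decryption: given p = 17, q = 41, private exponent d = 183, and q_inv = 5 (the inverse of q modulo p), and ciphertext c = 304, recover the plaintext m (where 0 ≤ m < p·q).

d_p = d mod (p−1) = 183 mod 16 = 7; d_q = d mod (q−1) = 23.
m₁ = c^(d_p) mod p: c ≡ 15 (mod 17), and 15^7 mod 17 = 8.
m₂ = c^(d_q) mod q: c ≡ 17 (mod 41), and 17^23 mod 41 = 7.
h = q_inv·(m₁ − m₂) mod p = 5·(8 − 7) mod 17 = 5.
m = m₂ + h·q = 7 + 5·41 = 212.

212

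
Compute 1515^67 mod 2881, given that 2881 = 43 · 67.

1314

Mod 43: 1515 ≡ 10; by Fermat, exponent reduces to 67 mod 42 = 25; 10^25 ≡ 24 (mod 43).
Mod 67: 1515 ≡ 41; by Fermat, exponent reduces to 67 mod 66 = 1; 41^1 ≡ 41 (mod 67).
Combine by CRT: x ≡ 24 (mod 43), x ≡ 41 (mod 67) ⇒ x ≡ 1314 (mod 2881).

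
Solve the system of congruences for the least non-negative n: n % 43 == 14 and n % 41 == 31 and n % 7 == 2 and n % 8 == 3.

61203

The moduli are pairwise coprime; M = 43·41·7·8 = 98728.
M/43 = 2296; 2296 ≡ 17 (mod 43); 17·38 ≡ 1, so inverse 38.
M/41 = 2408; 2408 ≡ 30 (mod 41); 30·26 ≡ 1, so inverse 26.
M/7 = 14104; 14104 ≡ 6 (mod 7); 6·6 ≡ 1, so inverse 6.
M/8 = 12341; 12341 ≡ 5 (mod 8); 5·5 ≡ 1, so inverse 5.
n ≡ 14·2296·38 + 31·2408·26 + 2·14104·6 + 3·12341·5 = 3516683.
3516683 mod 98728 = 61203.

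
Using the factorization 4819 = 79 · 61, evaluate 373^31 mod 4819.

3409

Mod 79: 373 ≡ 57; 57^31 ≡ 12 (mod 79).
Mod 61: 373 ≡ 7; 7^31 ≡ 54 (mod 61).
Combine by CRT: x ≡ 12 (mod 79), x ≡ 54 (mod 61) ⇒ x ≡ 3409 (mod 4819).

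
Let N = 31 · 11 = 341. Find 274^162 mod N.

Mod 31: 274 ≡ 26; by Fermat, exponent reduces to 162 mod 30 = 12; 26^12 ≡ 1 (mod 31).
Mod 11: 274 ≡ 10; by Fermat, exponent reduces to 162 mod 10 = 2; 10^2 ≡ 1 (mod 11).
Combine by CRT: x ≡ 1 (mod 31), x ≡ 1 (mod 11) ⇒ x ≡ 1 (mod 341).

1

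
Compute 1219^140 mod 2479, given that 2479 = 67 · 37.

Mod 67: 1219 ≡ 13; by Fermat, exponent reduces to 140 mod 66 = 8; 13^8 ≡ 26 (mod 67).
Mod 37: 1219 ≡ 35; by Fermat, exponent reduces to 140 mod 36 = 32; 35^32 ≡ 7 (mod 37).
Combine by CRT: x ≡ 26 (mod 67), x ≡ 7 (mod 37) ⇒ x ≡ 562 (mod 2479).

562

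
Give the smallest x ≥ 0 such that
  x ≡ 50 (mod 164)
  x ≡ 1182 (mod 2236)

gcd(164, 2236) = 4 and 4 | (1182 − 50), so the pair is consistent; merging gives x ≡ 86150 (mod 91676), where 91676 = lcm(164, 2236).
The solution is unique modulo lcm(164, 2236) = 91676.

86150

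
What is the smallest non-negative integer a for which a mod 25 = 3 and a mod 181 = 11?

From a ≡ 3 (mod 25) write a = 3 + 25t. Substituting into a ≡ 11 (mod 181) gives 25t ≡ 8 (mod 181), and since 25⁻¹ ≡ 29 (mod 181), t ≡ 51. Hence a ≡ 3 + 25·51 = 1278 (mod 4525).

1278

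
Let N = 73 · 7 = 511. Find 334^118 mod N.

Mod 73: 334 ≡ 42; by Fermat, exponent reduces to 118 mod 72 = 46; 42^46 ≡ 25 (mod 73).
Mod 7: 334 ≡ 5; by Fermat, exponent reduces to 118 mod 6 = 4; 5^4 ≡ 2 (mod 7).
Combine by CRT: x ≡ 25 (mod 73), x ≡ 2 (mod 7) ⇒ x ≡ 317 (mod 511).

317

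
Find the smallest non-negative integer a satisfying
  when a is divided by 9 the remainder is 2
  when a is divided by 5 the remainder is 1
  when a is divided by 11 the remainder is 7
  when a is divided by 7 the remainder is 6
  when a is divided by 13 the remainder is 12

37946

The moduli are pairwise coprime; N = 9·5·11·7·13 = 45045.
N/9 = 5005; 5005 ≡ 1 (mod 9), inverse 1.
N/5 = 9009; 9009 ≡ 4 (mod 5); 4·4 ≡ 1, so inverse 4.
N/11 = 4095; 4095 ≡ 3 (mod 11); 3·4 ≡ 1, so inverse 4.
N/7 = 6435; 6435 ≡ 2 (mod 7); 2·4 ≡ 1, so inverse 4.
N/13 = 3465; 3465 ≡ 7 (mod 13); 7·2 ≡ 1, so inverse 2.
a ≡ 2·5005·1 + 1·9009·4 + 7·4095·4 + 6·6435·4 + 12·3465·2 = 398306.
398306 mod 45045 = 37946.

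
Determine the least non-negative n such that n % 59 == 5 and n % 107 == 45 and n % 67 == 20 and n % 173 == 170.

27191099

Combine the congruences pairwise.
From n ≡ 5 (mod 59) write n = 5 + 59t. Substituting into n ≡ 45 (mod 107) gives 59t ≡ 40 (mod 107), and since 59⁻¹ ≡ 78 (mod 107), t ≡ 17. Hence n ≡ 5 + 59·17 = 1008 (mod 6313).
From n ≡ 1008 (mod 6313) write n = 1008 + 6313t. Substituting into n ≡ 20 (mod 67) gives 6313t ≡ 17 (mod 67), and since 15⁻¹ ≡ 9 (mod 67), t ≡ 19. Hence n ≡ 1008 + 6313·19 = 120955 (mod 422971).
From n ≡ 120955 (mod 422971) write n = 120955 + 422971t. Substituting into n ≡ 170 (mod 173) gives 422971t ≡ 142 (mod 173), and since 159⁻¹ ≡ 37 (mod 173), t ≡ 64. Hence n ≡ 120955 + 422971·64 = 27191099 (mod 73173983).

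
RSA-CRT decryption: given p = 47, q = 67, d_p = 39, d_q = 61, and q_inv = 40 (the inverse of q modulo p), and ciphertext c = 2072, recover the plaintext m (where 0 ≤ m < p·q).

2627

m₁ = c^(d_p) mod p: c ≡ 4 (mod 47), and 4^39 mod 47 = 42.
m₂ = c^(d_q) mod q: c ≡ 62 (mod 67), and 62^61 mod 67 = 14.
h = q_inv·(m₁ − m₂) mod p = 40·(42 − 14) mod 47 = 39.
m = m₂ + h·q = 14 + 39·67 = 2627.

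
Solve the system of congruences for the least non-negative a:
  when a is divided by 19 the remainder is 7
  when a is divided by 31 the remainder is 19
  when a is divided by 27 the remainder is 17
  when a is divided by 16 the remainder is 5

2933

The moduli are pairwise coprime; N = 19·31·27·16 = 254448.
N/19 = 13392; 13392 ≡ 16 (mod 19); 16·6 ≡ 1, so inverse 6.
N/31 = 8208; 8208 ≡ 24 (mod 31); 24·22 ≡ 1, so inverse 22.
N/27 = 9424; 9424 ≡ 1 (mod 27), inverse 1.
N/16 = 15903; 15903 ≡ 15 (mod 16); 15·15 ≡ 1, so inverse 15.
a ≡ 7·13392·6 + 19·8208·22 + 17·9424·1 + 5·15903·15 = 5346341.
5346341 mod 254448 = 2933.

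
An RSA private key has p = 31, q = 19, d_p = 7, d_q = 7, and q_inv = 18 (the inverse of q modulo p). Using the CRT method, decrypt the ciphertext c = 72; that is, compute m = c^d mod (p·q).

51

m₁ = c^(d_p) mod p: c ≡ 10 (mod 31), and 10^7 mod 31 = 20.
m₂ = c^(d_q) mod q: c ≡ 15 (mod 19), and 15^7 mod 19 = 13.
h = q_inv·(m₁ − m₂) mod p = 18·(20 − 13) mod 31 = 2.
m = m₂ + h·q = 13 + 2·19 = 51.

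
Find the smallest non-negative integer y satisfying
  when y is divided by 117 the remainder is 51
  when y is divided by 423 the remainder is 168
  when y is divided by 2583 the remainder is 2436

gcd(117, 423) = 9 and 9 | (168 − 51), so the pair is consistent; merging gives y ≡ 168 (mod 5499), where 5499 = lcm(117, 423).
gcd(5499, 2583) = 9 and 9 | (2436 − 168), so the pair is consistent; merging gives y ≡ 1231944 (mod 1578213), where 1578213 = lcm(5499, 2583).
The solution is unique modulo lcm(117, 423, 2583) = 1578213.

1231944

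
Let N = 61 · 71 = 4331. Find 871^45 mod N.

Mod 61: 871 ≡ 17; 17^45 ≡ 11 (mod 61).
Mod 71: 871 ≡ 19; 19^45 ≡ 37 (mod 71).
Combine by CRT: x ≡ 11 (mod 61), x ≡ 37 (mod 71) ⇒ x ≡ 2451 (mod 4331).

2451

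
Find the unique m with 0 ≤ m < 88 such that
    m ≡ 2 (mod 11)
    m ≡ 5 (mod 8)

13

From m ≡ 2 (mod 11) write m = 2 + 11t. Substituting into m ≡ 5 (mod 8) gives 11t ≡ 3 (mod 8), and since 3⁻¹ ≡ 3 (mod 8), t ≡ 1. Hence m ≡ 2 + 11·1 = 13 (mod 88).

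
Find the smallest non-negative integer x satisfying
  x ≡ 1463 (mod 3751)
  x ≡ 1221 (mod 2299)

12716

Combine the congruences pairwise.
gcd(3751, 2299) = 121 and 121 | (1221 − 1463), so the pair is consistent; merging gives x ≡ 12716 (mod 71269), where 71269 = lcm(3751, 2299).
The solution is unique modulo lcm(3751, 2299) = 71269.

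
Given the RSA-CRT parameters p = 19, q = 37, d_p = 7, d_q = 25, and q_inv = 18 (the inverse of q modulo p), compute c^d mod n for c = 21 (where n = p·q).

m₁ = c^(d_p) mod p: c ≡ 2 (mod 19), and 2^7 mod 19 = 14.
m₂ = c^(d_q) mod q: c ≡ 21 (mod 37), and 21^25 mod 37 = 25.
h = q_inv·(m₁ − m₂) mod p = 18·(14 − 25) mod 19 = 11.
m = m₂ + h·q = 25 + 11·37 = 432.

432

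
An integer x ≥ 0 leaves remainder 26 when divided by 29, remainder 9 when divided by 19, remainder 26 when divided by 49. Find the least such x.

12815

From x ≡ 26 (mod 29) write x = 26 + 29t. Substituting into x ≡ 9 (mod 19) gives 29t ≡ 2 (mod 19), and since 10⁻¹ ≡ 2 (mod 19), t ≡ 4. Hence x ≡ 26 + 29·4 = 142 (mod 551).
From x ≡ 142 (mod 551) write x = 142 + 551t. Substituting into x ≡ 26 (mod 49) gives 551t ≡ 31 (mod 49), and since 12⁻¹ ≡ 45 (mod 49), t ≡ 23. Hence x ≡ 142 + 551·23 = 12815 (mod 26999).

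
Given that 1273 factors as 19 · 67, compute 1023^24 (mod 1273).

330

Mod 19: 1023 ≡ 16; by Fermat, exponent reduces to 24 mod 18 = 6; 16^6 ≡ 7 (mod 19).
Mod 67: 1023 ≡ 18; 18^24 ≡ 62 (mod 67).
Combine by CRT: x ≡ 7 (mod 19), x ≡ 62 (mod 67) ⇒ x ≡ 330 (mod 1273).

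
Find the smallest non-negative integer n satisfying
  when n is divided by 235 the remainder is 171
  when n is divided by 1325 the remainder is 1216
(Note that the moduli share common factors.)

6516

Combine the congruences pairwise.
gcd(235, 1325) = 5 and 5 | (1216 − 171), so the pair is consistent; merging gives n ≡ 6516 (mod 62275), where 62275 = lcm(235, 1325).
The solution is unique modulo lcm(235, 1325) = 62275.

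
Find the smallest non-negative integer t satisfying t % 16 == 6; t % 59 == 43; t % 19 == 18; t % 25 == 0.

228550

Combine the congruences pairwise.
From t ≡ 6 (mod 16) write t = 6 + 16s. Substituting into t ≡ 43 (mod 59) gives 16s ≡ 37 (mod 59), and since 16⁻¹ ≡ 48 (mod 59), s ≡ 6. Hence t ≡ 6 + 16·6 = 102 (mod 944).
From t ≡ 102 (mod 944) write t = 102 + 944s. Substituting into t ≡ 18 (mod 19) gives 944s ≡ 11 (mod 19), and since 13⁻¹ ≡ 3 (mod 19), s ≡ 14. Hence t ≡ 102 + 944·14 = 13318 (mod 17936).
From t ≡ 13318 (mod 17936) write t = 13318 + 17936s. Substituting into t ≡ 0 (mod 25) gives 17936s ≡ 7 (mod 25), and since 11⁻¹ ≡ 16 (mod 25), s ≡ 12. Hence t ≡ 13318 + 17936·12 = 228550 (mod 448400).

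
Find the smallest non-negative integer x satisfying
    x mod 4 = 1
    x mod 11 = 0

Combine the congruences pairwise.
From x ≡ 1 (mod 4) write x = 1 + 4t. Substituting into x ≡ 0 (mod 11) gives 4t ≡ 10 (mod 11), and since 4⁻¹ ≡ 3 (mod 11), t ≡ 8. Hence x ≡ 1 + 4·8 = 33 (mod 44).

33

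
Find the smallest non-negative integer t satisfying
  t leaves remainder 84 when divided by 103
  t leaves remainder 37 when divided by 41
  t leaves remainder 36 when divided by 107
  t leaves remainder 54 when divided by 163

31874052

From t ≡ 84 (mod 103) write t = 84 + 103s. Substituting into t ≡ 37 (mod 41) gives 103s ≡ 35 (mod 41), and since 21⁻¹ ≡ 2 (mod 41), s ≡ 29. Hence t ≡ 84 + 103·29 = 3071 (mod 4223).
From t ≡ 3071 (mod 4223) write t = 3071 + 4223s. Substituting into t ≡ 36 (mod 107) gives 4223s ≡ 68 (mod 107), and since 50⁻¹ ≡ 15 (mod 107), s ≡ 57. Hence t ≡ 3071 + 4223·57 = 243782 (mod 451861).
From t ≡ 243782 (mod 451861) write t = 243782 + 451861s. Substituting into t ≡ 54 (mod 163) gives 451861s ≡ 120 (mod 163), and since 25⁻¹ ≡ 150 (mod 163), s ≡ 70. Hence t ≡ 243782 + 451861·70 = 31874052 (mod 73653343).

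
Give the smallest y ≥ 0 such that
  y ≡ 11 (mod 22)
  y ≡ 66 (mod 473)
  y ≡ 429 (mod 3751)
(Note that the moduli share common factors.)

202983

Combine the congruences pairwise.
gcd(22, 473) = 11 and 11 | (66 − 11), so the pair is consistent; merging gives y ≡ 539 (mod 946), where 946 = lcm(22, 473).
gcd(946, 3751) = 11 and 11 | (429 − 539), so the pair is consistent; merging gives y ≡ 202983 (mod 322586), where 322586 = lcm(946, 3751).
The solution is unique modulo lcm(22, 473, 3751) = 322586.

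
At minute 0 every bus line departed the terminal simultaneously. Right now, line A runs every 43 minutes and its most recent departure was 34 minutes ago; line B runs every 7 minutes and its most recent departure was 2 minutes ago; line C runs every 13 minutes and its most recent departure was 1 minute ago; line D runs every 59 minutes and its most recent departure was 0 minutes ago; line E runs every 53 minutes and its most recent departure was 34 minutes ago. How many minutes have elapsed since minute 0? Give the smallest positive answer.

The moduli are pairwise coprime; N = 43·7·13·59·53 = 12235951.
N/43 = 284557; 284557 ≡ 26 (mod 43); 26·5 ≡ 1, so inverse 5.
N/7 = 1747993; 1747993 ≡ 2 (mod 7); 2·4 ≡ 1, so inverse 4.
N/13 = 941227; 941227 ≡ 1 (mod 13), inverse 1.
N/59 = 207389; 207389 ≡ 4 (mod 59); 4·15 ≡ 1, so inverse 15.
N/53 = 230867; 230867 ≡ 52 (mod 53); 52·52 ≡ 1, so inverse 52.
t ≡ 34·284557·5 + 2·1747993·4 + 1·941227·1 + 0·207389·15 + 34·230867·52 = 471472717.
471472717 mod 12235951 = 6506579.

6506579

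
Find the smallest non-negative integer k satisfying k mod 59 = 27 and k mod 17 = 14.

558

From k ≡ 27 (mod 59) write k = 27 + 59t. Substituting into k ≡ 14 (mod 17) gives 59t ≡ 4 (mod 17), and since 8⁻¹ ≡ 15 (mod 17), t ≡ 9. Hence k ≡ 27 + 59·9 = 558 (mod 1003).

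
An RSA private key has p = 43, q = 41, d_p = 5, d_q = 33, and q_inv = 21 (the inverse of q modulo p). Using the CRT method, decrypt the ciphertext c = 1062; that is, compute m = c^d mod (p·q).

m₁ = c^(d_p) mod p: c ≡ 30 (mod 43), and 30^5 mod 43 = 12.
m₂ = c^(d_q) mod q: c ≡ 37 (mod 41), and 37^33 mod 41 = 18.
h = q_inv·(m₁ − m₂) mod p = 21·(12 − 18) mod 43 = 3.
m = m₂ + h·q = 18 + 3·41 = 141.

141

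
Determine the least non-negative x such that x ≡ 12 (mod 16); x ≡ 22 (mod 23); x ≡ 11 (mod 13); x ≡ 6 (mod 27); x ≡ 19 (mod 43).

4830252

From x ≡ 12 (mod 16) write x = 12 + 16t. Substituting into x ≡ 22 (mod 23) gives 16t ≡ 10 (mod 23), and since 16⁻¹ ≡ 13 (mod 23), t ≡ 15. Hence x ≡ 12 + 16·15 = 252 (mod 368).
From x ≡ 252 (mod 368) write x = 252 + 368t. Substituting into x ≡ 11 (mod 13) gives 368t ≡ 6 (mod 13), and since 4⁻¹ ≡ 10 (mod 13), t ≡ 8. Hence x ≡ 252 + 368·8 = 3196 (mod 4784).
From x ≡ 3196 (mod 4784) write x = 3196 + 4784t. Substituting into x ≡ 6 (mod 27) gives 4784t ≡ 23 (mod 27), and since 5⁻¹ ≡ 11 (mod 27), t ≡ 10. Hence x ≡ 3196 + 4784·10 = 51036 (mod 129168).
From x ≡ 51036 (mod 129168) write x = 51036 + 129168t. Substituting into x ≡ 19 (mod 43) gives 129168t ≡ 24 (mod 43), and since 39⁻¹ ≡ 32 (mod 43), t ≡ 37. Hence x ≡ 51036 + 129168·37 = 4830252 (mod 5554224).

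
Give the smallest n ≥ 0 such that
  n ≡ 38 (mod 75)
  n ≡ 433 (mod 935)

7913

Combine the congruences pairwise.
gcd(75, 935) = 5 and 5 | (433 − 38), so the pair is consistent; merging gives n ≡ 7913 (mod 14025), where 14025 = lcm(75, 935).
The solution is unique modulo lcm(75, 935) = 14025.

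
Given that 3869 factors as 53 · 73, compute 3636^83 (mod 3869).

Mod 53: 3636 ≡ 32; by Fermat, exponent reduces to 83 mod 52 = 31; 32^31 ≡ 27 (mod 53).
Mod 73: 3636 ≡ 59; by Fermat, exponent reduces to 83 mod 72 = 11; 59^11 ≡ 11 (mod 73).
Combine by CRT: x ≡ 27 (mod 53), x ≡ 11 (mod 73) ⇒ x ≡ 1617 (mod 3869).

1617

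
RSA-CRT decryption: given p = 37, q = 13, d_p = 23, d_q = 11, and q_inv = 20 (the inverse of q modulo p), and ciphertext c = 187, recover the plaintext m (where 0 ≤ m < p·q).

m₁ = c^(d_p) mod p: c ≡ 2 (mod 37), and 2^23 mod 37 = 5.
m₂ = c^(d_q) mod q: c ≡ 5 (mod 13), and 5^11 mod 13 = 8.
h = q_inv·(m₁ − m₂) mod p = 20·(5 − 8) mod 37 = 14.
m = m₂ + h·q = 8 + 14·13 = 190.

190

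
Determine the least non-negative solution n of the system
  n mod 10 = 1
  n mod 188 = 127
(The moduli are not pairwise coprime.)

gcd(10, 188) = 2 and 2 | (127 − 1), so the pair is consistent; merging gives n ≡ 691 (mod 940), where 940 = lcm(10, 188).
The solution is unique modulo lcm(10, 188) = 940.

691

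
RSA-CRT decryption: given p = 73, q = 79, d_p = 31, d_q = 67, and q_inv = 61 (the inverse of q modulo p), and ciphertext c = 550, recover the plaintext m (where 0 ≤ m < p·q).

m₁ = c^(d_p) mod p: c ≡ 39 (mod 73), and 39^31 mod 73 = 44.
m₂ = c^(d_q) mod q: c ≡ 76 (mod 79), and 76^67 mod 79 = 49.
h = q_inv·(m₁ − m₂) mod p = 61·(44 − 49) mod 73 = 60.
m = m₂ + h·q = 49 + 60·79 = 4789.

4789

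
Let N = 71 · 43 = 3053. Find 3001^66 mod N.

Mod 71: 3001 ≡ 19; 19^66 ≡ 2 (mod 71).
Mod 43: 3001 ≡ 34; by Fermat, exponent reduces to 66 mod 42 = 24; 34^24 ≡ 41 (mod 43).
Combine by CRT: x ≡ 2 (mod 71), x ≡ 41 (mod 43) ⇒ x ≡ 428 (mod 3053).

428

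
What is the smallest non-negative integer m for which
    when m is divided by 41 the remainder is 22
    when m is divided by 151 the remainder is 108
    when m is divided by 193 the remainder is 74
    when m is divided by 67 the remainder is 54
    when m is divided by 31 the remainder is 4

1686390456

From m ≡ 22 (mod 41) write m = 22 + 41t. Substituting into m ≡ 108 (mod 151) gives 41t ≡ 86 (mod 151), and since 41⁻¹ ≡ 70 (mod 151), t ≡ 131. Hence m ≡ 22 + 41·131 = 5393 (mod 6191).
From m ≡ 5393 (mod 6191) write m = 5393 + 6191t. Substituting into m ≡ 74 (mod 193) gives 6191t ≡ 85 (mod 193), and since 15⁻¹ ≡ 103 (mod 193), t ≡ 70. Hence m ≡ 5393 + 6191·70 = 438763 (mod 1194863).
From m ≡ 438763 (mod 1194863) write m = 438763 + 1194863t. Substituting into m ≡ 54 (mod 67) gives 1194863t ≡ 7 (mod 67), and since 52⁻¹ ≡ 58 (mod 67), t ≡ 4. Hence m ≡ 438763 + 1194863·4 = 5218215 (mod 80055821).
From m ≡ 5218215 (mod 80055821) write m = 5218215 + 80055821t. Substituting into m ≡ 4 (mod 31) gives 80055821t ≡ 19 (mod 31), and since 26⁻¹ ≡ 6 (mod 31), t ≡ 21. Hence m ≡ 5218215 + 80055821·21 = 1686390456 (mod 2481730451).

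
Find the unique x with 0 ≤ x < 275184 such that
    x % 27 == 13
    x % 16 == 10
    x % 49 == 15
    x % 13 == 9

From x ≡ 13 (mod 27) write x = 13 + 27t. Substituting into x ≡ 10 (mod 16) gives 27t ≡ 13 (mod 16), and since 11⁻¹ ≡ 3 (mod 16), t ≡ 7. Hence x ≡ 13 + 27·7 = 202 (mod 432).
From x ≡ 202 (mod 432) write x = 202 + 432t. Substituting into x ≡ 15 (mod 49) gives 432t ≡ 9 (mod 49), and since 40⁻¹ ≡ 38 (mod 49), t ≡ 48. Hence x ≡ 202 + 432·48 = 20938 (mod 21168).
From x ≡ 20938 (mod 21168) write x = 20938 + 21168t. Substituting into x ≡ 9 (mod 13) gives 21168t ≡ 1 (mod 13), and since 4⁻¹ ≡ 10 (mod 13), t ≡ 10. Hence x ≡ 20938 + 21168·10 = 232618 (mod 275184).

232618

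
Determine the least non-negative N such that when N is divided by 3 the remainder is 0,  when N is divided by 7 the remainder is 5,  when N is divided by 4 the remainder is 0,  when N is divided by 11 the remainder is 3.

432

The moduli are pairwise coprime; M = 3·7·4·11 = 924.
M/3 = 308; 308 ≡ 2 (mod 3); 2·2 ≡ 1, so inverse 2.
M/7 = 132; 132 ≡ 6 (mod 7); 6·6 ≡ 1, so inverse 6.
M/4 = 231; 231 ≡ 3 (mod 4); 3·3 ≡ 1, so inverse 3.
M/11 = 84; 84 ≡ 7 (mod 11); 7·8 ≡ 1, so inverse 8.
N ≡ 0·308·2 + 5·132·6 + 0·231·3 + 3·84·8 = 5976.
5976 mod 924 = 432.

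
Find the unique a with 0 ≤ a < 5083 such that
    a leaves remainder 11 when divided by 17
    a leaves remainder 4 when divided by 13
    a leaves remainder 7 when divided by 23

The moduli are pairwise coprime; N = 17·13·23 = 5083.
N/17 = 299; 299 ≡ 10 (mod 17); 10·12 ≡ 1, so inverse 12.
N/13 = 391; 391 ≡ 1 (mod 13), inverse 1.
N/23 = 221; 221 ≡ 14 (mod 23); 14·5 ≡ 1, so inverse 5.
a ≡ 11·299·12 + 4·391·1 + 7·221·5 = 48767.
48767 mod 5083 = 3020.

3020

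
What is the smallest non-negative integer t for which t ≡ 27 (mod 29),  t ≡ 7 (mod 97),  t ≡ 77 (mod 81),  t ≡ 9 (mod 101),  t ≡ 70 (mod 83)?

943348190

The moduli are pairwise coprime; N = 29·97·81·101·83 = 1910091699.
N/29 = 65865231; 65865231 ≡ 25 (mod 29); 25·7 ≡ 1, so inverse 7.
N/97 = 19691667; 19691667 ≡ 85 (mod 97); 85·8 ≡ 1, so inverse 8.
N/81 = 23581379; 23581379 ≡ 11 (mod 81); 11·59 ≡ 1, so inverse 59.
N/101 = 18911799; 18911799 ≡ 54 (mod 101); 54·58 ≡ 1, so inverse 58.
N/83 = 23013153; 23013153 ≡ 75 (mod 83); 75·31 ≡ 1, so inverse 31.
t ≡ 27·65865231·7 + 7·19691667·8 + 77·23581379·59 + 9·18911799·58 + 70·23013153·31 = 180491967896.
180491967896 mod 1910091699 = 943348190.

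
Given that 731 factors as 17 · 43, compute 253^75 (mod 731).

213

Mod 17: 253 ≡ 15; by Fermat, exponent reduces to 75 mod 16 = 11; 15^11 ≡ 9 (mod 17).
Mod 43: 253 ≡ 38; by Fermat, exponent reduces to 75 mod 42 = 33; 38^33 ≡ 41 (mod 43).
Combine by CRT: x ≡ 9 (mod 17), x ≡ 41 (mod 43) ⇒ x ≡ 213 (mod 731).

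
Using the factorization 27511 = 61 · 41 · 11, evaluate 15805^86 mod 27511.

Mod 61: 15805 ≡ 6; by Fermat, exponent reduces to 86 mod 60 = 26; 6^26 ≡ 4 (mod 61).
Mod 41: 15805 ≡ 20; by Fermat, exponent reduces to 86 mod 40 = 6; 20^6 ≡ 25 (mod 41).
Mod 11: 15805 ≡ 9; by Fermat, exponent reduces to 86 mod 10 = 6; 9^6 ≡ 9 (mod 11).
Combine by CRT: x ≡ 4 (mod 61), x ≡ 25 (mod 41), x ≡ 9 (mod 11) ⇒ x ≡ 27454 (mod 27511).

27454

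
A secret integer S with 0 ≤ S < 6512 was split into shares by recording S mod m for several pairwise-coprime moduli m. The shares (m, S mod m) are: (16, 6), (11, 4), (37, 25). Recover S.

Combine the congruences pairwise.
From S ≡ 6 (mod 16) write S = 6 + 16t. Substituting into S ≡ 4 (mod 11) gives 16t ≡ 9 (mod 11), and since 5⁻¹ ≡ 9 (mod 11), t ≡ 4. Hence S ≡ 6 + 16·4 = 70 (mod 176).
From S ≡ 70 (mod 176) write S = 70 + 176t. Substituting into S ≡ 25 (mod 37) gives 176t ≡ 29 (mod 37), and since 28⁻¹ ≡ 4 (mod 37), t ≡ 5. Hence S ≡ 70 + 176·5 = 950 (mod 6512).

950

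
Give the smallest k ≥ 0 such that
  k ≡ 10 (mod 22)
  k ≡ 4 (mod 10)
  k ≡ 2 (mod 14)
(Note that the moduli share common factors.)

Combine the congruences pairwise.
gcd(22, 10) = 2 and 2 | (4 − 10), so the pair is consistent; merging gives k ≡ 54 (mod 110), where 110 = lcm(22, 10).
gcd(110, 14) = 2 and 2 | (2 − 54), so the pair is consistent; merging gives k ≡ 604 (mod 770), where 770 = lcm(110, 14).
The solution is unique modulo lcm(22, 10, 14) = 770.

604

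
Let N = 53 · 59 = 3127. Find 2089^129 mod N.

Mod 53: 2089 ≡ 22; by Fermat, exponent reduces to 129 mod 52 = 25; 22^25 ≡ 12 (mod 53).
Mod 59: 2089 ≡ 24; by Fermat, exponent reduces to 129 mod 58 = 13; 24^13 ≡ 6 (mod 59).
Combine by CRT: x ≡ 12 (mod 53), x ≡ 6 (mod 59) ⇒ x ≡ 65 (mod 3127).

65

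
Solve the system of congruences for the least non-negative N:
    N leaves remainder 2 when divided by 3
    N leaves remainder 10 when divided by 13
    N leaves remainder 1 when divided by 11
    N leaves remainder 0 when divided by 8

2168

The moduli are pairwise coprime; M = 3·13·11·8 = 3432.
M/3 = 1144; 1144 ≡ 1 (mod 3), inverse 1.
M/13 = 264; 264 ≡ 4 (mod 13); 4·10 ≡ 1, so inverse 10.
M/11 = 312; 312 ≡ 4 (mod 11); 4·3 ≡ 1, so inverse 3.
M/8 = 429; 429 ≡ 5 (mod 8); 5·5 ≡ 1, so inverse 5.
N ≡ 2·1144·1 + 10·264·10 + 1·312·3 + 0·429·5 = 29624.
29624 mod 3432 = 2168.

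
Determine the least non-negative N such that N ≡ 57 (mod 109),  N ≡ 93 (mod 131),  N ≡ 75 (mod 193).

818974

The moduli are pairwise coprime; M = 109·131·193 = 2755847.
M/109 = 25283; 25283 ≡ 104 (mod 109); 104·87 ≡ 1, so inverse 87.
M/131 = 21037; 21037 ≡ 77 (mod 131); 77·114 ≡ 1, so inverse 114.
M/193 = 14279; 14279 ≡ 190 (mod 193); 190·64 ≡ 1, so inverse 64.
N ≡ 57·25283·87 + 93·21037·114 + 75·14279·64 = 416951871.
416951871 mod 2755847 = 818974.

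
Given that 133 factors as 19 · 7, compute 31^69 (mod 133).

132

Mod 19: 31 ≡ 12; by Fermat, exponent reduces to 69 mod 18 = 15; 12^15 ≡ 18 (mod 19).
Mod 7: 31 ≡ 3; by Fermat, exponent reduces to 69 mod 6 = 3; 3^3 ≡ 6 (mod 7).
Combine by CRT: x ≡ 18 (mod 19), x ≡ 6 (mod 7) ⇒ x ≡ 132 (mod 133).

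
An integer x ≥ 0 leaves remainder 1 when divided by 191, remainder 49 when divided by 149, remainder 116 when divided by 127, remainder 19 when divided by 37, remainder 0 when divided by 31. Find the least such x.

The moduli are pairwise coprime; N = 191·149·127·37·31 = 4145594071.
N/191 = 21704681; 21704681 ≡ 14 (mod 191); 14·41 ≡ 1, so inverse 41.
N/149 = 27822779; 27822779 ≡ 9 (mod 149); 9·116 ≡ 1, so inverse 116.
N/127 = 32642473; 32642473 ≡ 44 (mod 127); 44·26 ≡ 1, so inverse 26.
N/37 = 112043083; 112043083 ≡ 16 (mod 37); 16·7 ≡ 1, so inverse 7.
N/31 = 133728841; 133728841 ≡ 18 (mod 31); 18·19 ≡ 1, so inverse 19.
x ≡ 1·21704681·41 + 49·27822779·116 + 116·32642473·26 + 19·112043083·7 + 0·133728841·19 = 272385996364.
272385996364 mod 4145594071 = 2922381749.

2922381749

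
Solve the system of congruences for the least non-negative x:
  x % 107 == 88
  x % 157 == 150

5331

From x ≡ 88 (mod 107) write x = 88 + 107t. Substituting into x ≡ 150 (mod 157) gives 107t ≡ 62 (mod 157), and since 107⁻¹ ≡ 135 (mod 157), t ≡ 49. Hence x ≡ 88 + 107·49 = 5331 (mod 16799).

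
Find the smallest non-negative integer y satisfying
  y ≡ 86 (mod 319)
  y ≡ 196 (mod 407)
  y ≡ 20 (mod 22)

2638

Combine the congruences pairwise.
gcd(319, 407) = 11 and 11 | (196 − 86), so the pair is consistent; merging gives y ≡ 2638 (mod 11803), where 11803 = lcm(319, 407).
gcd(11803, 22) = 11 and 11 | (20 − 2638), so the pair is consistent; merging gives y ≡ 2638 (mod 23606), where 23606 = lcm(11803, 22).
The solution is unique modulo lcm(319, 407, 22) = 23606.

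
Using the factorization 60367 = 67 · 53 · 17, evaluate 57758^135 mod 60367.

21303

Mod 67: 57758 ≡ 4; by Fermat, exponent reduces to 135 mod 66 = 3; 4^3 ≡ 64 (mod 67).
Mod 53: 57758 ≡ 41; by Fermat, exponent reduces to 135 mod 52 = 31; 41^31 ≡ 50 (mod 53).
Mod 17: 57758 ≡ 9; by Fermat, exponent reduces to 135 mod 16 = 7; 9^7 ≡ 2 (mod 17).
Combine by CRT: x ≡ 64 (mod 67), x ≡ 50 (mod 53), x ≡ 2 (mod 17) ⇒ x ≡ 21303 (mod 60367).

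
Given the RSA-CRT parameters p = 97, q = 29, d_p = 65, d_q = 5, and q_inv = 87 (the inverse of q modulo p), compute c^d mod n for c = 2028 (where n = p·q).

m₁ = c^(d_p) mod p: c ≡ 88 (mod 97), and 88^65 mod 97 = 73.
m₂ = c^(d_q) mod q: c ≡ 27 (mod 29), and 27^5 mod 29 = 26.
h = q_inv·(m₁ − m₂) mod p = 87·(73 − 26) mod 97 = 15.
m = m₂ + h·q = 26 + 15·29 = 461.

461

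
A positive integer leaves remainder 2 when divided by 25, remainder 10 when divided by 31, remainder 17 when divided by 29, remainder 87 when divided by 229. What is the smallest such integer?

1588202

The moduli are pairwise coprime; M = 25·31·29·229 = 5146775.
M/25 = 205871; 205871 ≡ 21 (mod 25); 21·6 ≡ 1, so inverse 6.
M/31 = 166025; 166025 ≡ 20 (mod 31); 20·14 ≡ 1, so inverse 14.
M/29 = 177475; 177475 ≡ 24 (mod 29); 24·23 ≡ 1, so inverse 23.
M/229 = 22475; 22475 ≡ 33 (mod 229); 33·118 ≡ 1, so inverse 118.
N ≡ 2·205871·6 + 10·166025·14 + 17·177475·23 + 87·22475·118 = 325835027.
325835027 mod 5146775 = 1588202.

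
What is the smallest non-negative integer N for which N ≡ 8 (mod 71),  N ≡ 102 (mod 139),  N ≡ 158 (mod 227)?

The moduli are pairwise coprime; M = 71·139·227 = 2240263.
M/71 = 31553; 31553 ≡ 29 (mod 71); 29·49 ≡ 1, so inverse 49.
M/139 = 16117; 16117 ≡ 132 (mod 139); 132·119 ≡ 1, so inverse 119.
M/227 = 9869; 9869 ≡ 108 (mod 227); 108·103 ≡ 1, so inverse 103.
N ≡ 8·31553·49 + 102·16117·119 + 158·9869·103 = 368605028.
368605028 mod 2240263 = 1201896.

1201896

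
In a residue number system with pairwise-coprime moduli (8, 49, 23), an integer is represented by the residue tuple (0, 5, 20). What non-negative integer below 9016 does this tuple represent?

2504

The moduli are pairwise coprime; N = 8·49·23 = 9016.
N/8 = 1127; 1127 ≡ 7 (mod 8); 7·7 ≡ 1, so inverse 7.
N/49 = 184; 184 ≡ 37 (mod 49); 37·4 ≡ 1, so inverse 4.
N/23 = 392; 392 ≡ 1 (mod 23), inverse 1.
x ≡ 0·1127·7 + 5·184·4 + 20·392·1 = 11520.
11520 mod 9016 = 2504.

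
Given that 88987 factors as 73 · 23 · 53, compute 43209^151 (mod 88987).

Mod 73: 43209 ≡ 66; by Fermat, exponent reduces to 151 mod 72 = 7; 66^7 ≡ 43 (mod 73).
Mod 23: 43209 ≡ 15; by Fermat, exponent reduces to 151 mod 22 = 19; 15^19 ≡ 19 (mod 23).
Mod 53: 43209 ≡ 14; by Fermat, exponent reduces to 151 mod 52 = 47; 14^47 ≡ 45 (mod 53).
Combine by CRT: x ≡ 43 (mod 73), x ≡ 19 (mod 23), x ≡ 45 (mod 53) ⇒ x ≡ 39901 (mod 88987).

39901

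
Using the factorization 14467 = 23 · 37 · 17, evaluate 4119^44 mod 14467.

Mod 23: 4119 ≡ 2; since 22 | 44, by Fermat 2^44 ≡ 1 (mod 23).
Mod 37: 4119 ≡ 12; by Fermat, exponent reduces to 44 mod 36 = 8; 12^8 ≡ 34 (mod 37).
Mod 17: 4119 ≡ 5; by Fermat, exponent reduces to 44 mod 16 = 12; 5^12 ≡ 4 (mod 17).
Combine by CRT: x ≡ 1 (mod 23), x ≡ 34 (mod 37), x ≡ 4 (mod 17) ⇒ x ≡ 13502 (mod 14467).

13502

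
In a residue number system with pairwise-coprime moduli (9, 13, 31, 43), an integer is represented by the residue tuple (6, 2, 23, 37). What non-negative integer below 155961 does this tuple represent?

89520

The moduli are pairwise coprime; N = 9·13·31·43 = 155961.
N/9 = 17329; 17329 ≡ 4 (mod 9); 4·7 ≡ 1, so inverse 7.
N/13 = 11997; 11997 ≡ 11 (mod 13); 11·6 ≡ 1, so inverse 6.
N/31 = 5031; 5031 ≡ 9 (mod 31); 9·7 ≡ 1, so inverse 7.
N/43 = 3627; 3627 ≡ 15 (mod 43); 15·23 ≡ 1, so inverse 23.
x ≡ 6·17329·7 + 2·11997·6 + 23·5031·7 + 37·3627·23 = 4768350.
4768350 mod 155961 = 89520.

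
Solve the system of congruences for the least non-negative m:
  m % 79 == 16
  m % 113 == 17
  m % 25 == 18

186693

Combine the congruences pairwise.
From m ≡ 16 (mod 79) write m = 16 + 79t. Substituting into m ≡ 17 (mod 113) gives 79t ≡ 1 (mod 113), and since 79⁻¹ ≡ 103 (mod 113), t ≡ 103. Hence m ≡ 16 + 79·103 = 8153 (mod 8927).
From m ≡ 8153 (mod 8927) write m = 8153 + 8927t. Substituting into m ≡ 18 (mod 25) gives 8927t ≡ 15 (mod 25), and since 2⁻¹ ≡ 13 (mod 25), t ≡ 20. Hence m ≡ 8153 + 8927·20 = 186693 (mod 223175).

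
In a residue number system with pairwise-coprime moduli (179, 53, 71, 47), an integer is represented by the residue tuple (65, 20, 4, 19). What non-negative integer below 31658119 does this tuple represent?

The moduli are pairwise coprime; N = 179·53·71·47 = 31658119.
N/179 = 176861; 176861 ≡ 9 (mod 179); 9·20 ≡ 1, so inverse 20.
N/53 = 597323; 597323 ≡ 13 (mod 53); 13·49 ≡ 1, so inverse 49.
N/71 = 445889; 445889 ≡ 9 (mod 71); 9·8 ≡ 1, so inverse 8.
N/47 = 673577; 673577 ≡ 20 (mod 47); 20·40 ≡ 1, so inverse 40.
x ≡ 65·176861·20 + 20·597323·49 + 4·445889·8 + 19·673577·40 = 1341482808.
1341482808 mod 31658119 = 11841810.

11841810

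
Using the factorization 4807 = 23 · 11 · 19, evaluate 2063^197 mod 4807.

Mod 23: 2063 ≡ 16; by Fermat, exponent reduces to 197 mod 22 = 21; 16^21 ≡ 13 (mod 23).
Mod 11: 2063 ≡ 6; by Fermat, exponent reduces to 197 mod 10 = 7; 6^7 ≡ 8 (mod 11).
Mod 19: 2063 ≡ 11; by Fermat, exponent reduces to 197 mod 18 = 17; 11^17 ≡ 7 (mod 19).
Combine by CRT: x ≡ 13 (mod 23), x ≡ 8 (mod 11), x ≡ 7 (mod 19) ⇒ x ≡ 3693 (mod 4807).

3693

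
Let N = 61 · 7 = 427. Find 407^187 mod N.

Mod 61: 407 ≡ 41; by Fermat, exponent reduces to 187 mod 60 = 7; 41^7 ≡ 27 (mod 61).
Mod 7: 407 ≡ 1; by Fermat, exponent reduces to 187 mod 6 = 1; 1^1 ≡ 1 (mod 7).
Combine by CRT: x ≡ 27 (mod 61), x ≡ 1 (mod 7) ⇒ x ≡ 393 (mod 427).

393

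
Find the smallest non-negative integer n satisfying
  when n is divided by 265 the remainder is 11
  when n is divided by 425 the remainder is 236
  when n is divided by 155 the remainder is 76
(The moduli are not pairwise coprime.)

gcd(265, 425) = 5 and 5 | (236 − 11), so the pair is consistent; merging gives n ≡ 17236 (mod 22525), where 22525 = lcm(265, 425).
gcd(22525, 155) = 5 and 5 | (76 − 17236), so the pair is consistent; merging gives n ≡ 107336 (mod 698275), where 698275 = lcm(22525, 155).
The solution is unique modulo lcm(265, 425, 155) = 698275.

107336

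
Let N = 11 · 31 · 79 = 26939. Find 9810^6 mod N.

23351

Mod 11: 9810 ≡ 9; 9^6 ≡ 9 (mod 11).
Mod 31: 9810 ≡ 14; 14^6 ≡ 8 (mod 31).
Mod 79: 9810 ≡ 14; 14^6 ≡ 46 (mod 79).
Combine by CRT: x ≡ 9 (mod 11), x ≡ 8 (mod 31), x ≡ 46 (mod 79) ⇒ x ≡ 23351 (mod 26939).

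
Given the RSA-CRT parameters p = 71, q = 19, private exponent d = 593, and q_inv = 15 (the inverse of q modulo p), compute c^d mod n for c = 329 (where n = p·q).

1042

d_p = d mod (p−1) = 593 mod 70 = 33; d_q = d mod (q−1) = 17.
m₁ = c^(d_p) mod p: c ≡ 45 (mod 71), and 45^33 mod 71 = 48.
m₂ = c^(d_q) mod q: c ≡ 6 (mod 19), and 6^17 mod 19 = 16.
h = q_inv·(m₁ − m₂) mod p = 15·(48 − 16) mod 71 = 54.
m = m₂ + h·q = 16 + 54·19 = 1042.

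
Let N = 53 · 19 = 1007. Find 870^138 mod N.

Mod 53: 870 ≡ 22; by Fermat, exponent reduces to 138 mod 52 = 34; 22^34 ≡ 37 (mod 53).
Mod 19: 870 ≡ 15; by Fermat, exponent reduces to 138 mod 18 = 12; 15^12 ≡ 7 (mod 19).
Combine by CRT: x ≡ 37 (mod 53), x ≡ 7 (mod 19) ⇒ x ≡ 938 (mod 1007).

938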